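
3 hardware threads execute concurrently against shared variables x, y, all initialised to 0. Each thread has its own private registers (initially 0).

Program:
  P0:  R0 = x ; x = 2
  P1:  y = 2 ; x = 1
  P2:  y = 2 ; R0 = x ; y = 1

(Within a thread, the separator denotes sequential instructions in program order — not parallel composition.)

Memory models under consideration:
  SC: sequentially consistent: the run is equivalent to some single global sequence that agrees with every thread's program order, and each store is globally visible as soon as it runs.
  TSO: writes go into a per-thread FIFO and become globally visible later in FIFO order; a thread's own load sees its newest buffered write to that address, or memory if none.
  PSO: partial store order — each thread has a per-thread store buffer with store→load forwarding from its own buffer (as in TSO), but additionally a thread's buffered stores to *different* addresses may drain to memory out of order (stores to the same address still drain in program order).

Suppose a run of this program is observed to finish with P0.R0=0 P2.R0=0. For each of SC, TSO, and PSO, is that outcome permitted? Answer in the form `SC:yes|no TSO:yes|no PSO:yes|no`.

outcome vector order: (P0.R0,P2.R0)
SC: 6 outcomes — {00 01 02 10 11 12}
TSO: 6 outcomes — {00 01 02 10 11 12}
PSO: 6 outcomes — {00 01 02 10 11 12}
target 00 ∈ {SC,TSO,PSO}

SC:yes TSO:yes PSO:yes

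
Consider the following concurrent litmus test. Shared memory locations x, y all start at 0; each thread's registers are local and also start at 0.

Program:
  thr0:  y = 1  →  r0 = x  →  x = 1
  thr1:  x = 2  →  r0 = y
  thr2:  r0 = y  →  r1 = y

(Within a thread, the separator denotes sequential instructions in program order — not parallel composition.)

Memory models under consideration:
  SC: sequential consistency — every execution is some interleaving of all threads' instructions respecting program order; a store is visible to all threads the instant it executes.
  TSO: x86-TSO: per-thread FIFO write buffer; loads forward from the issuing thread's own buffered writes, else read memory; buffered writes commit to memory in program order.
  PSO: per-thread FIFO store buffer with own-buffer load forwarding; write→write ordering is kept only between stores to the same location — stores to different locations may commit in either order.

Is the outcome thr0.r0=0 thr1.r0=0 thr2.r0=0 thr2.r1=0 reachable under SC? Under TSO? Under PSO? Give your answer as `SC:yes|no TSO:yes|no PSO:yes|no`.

outcome vector order: (thr0.r0,thr1.r0,thr2.r0,thr2.r1)
SC: 9 outcomes — {<0 1 0 0> <0 1 0 1> <0 1 1 1> <2 0 0 0> <2 0 0 1> <2 0 1 1> <2 1 0 0> <2 1 0 1> <2 1 1 1>}
TSO: 12 outcomes — {<0 0 0 0> <0 0 0 1> <0 0 1 1> <0 1 0 0> <0 1 0 1> <0 1 1 1> <2 0 0 0> <2 0 0 1> <2 0 1 1> <2 1 0 0> <2 1 0 1> <2 1 1 1>}
PSO: 12 outcomes — {<0 0 0 0> <0 0 0 1> <0 0 1 1> <0 1 0 0> <0 1 0 1> <0 1 1 1> <2 0 0 0> <2 0 0 1> <2 0 1 1> <2 1 0 0> <2 1 0 1> <2 1 1 1>}
target <0 0 0 0> ∈ {TSO,PSO}

SC:no TSO:yes PSO:yes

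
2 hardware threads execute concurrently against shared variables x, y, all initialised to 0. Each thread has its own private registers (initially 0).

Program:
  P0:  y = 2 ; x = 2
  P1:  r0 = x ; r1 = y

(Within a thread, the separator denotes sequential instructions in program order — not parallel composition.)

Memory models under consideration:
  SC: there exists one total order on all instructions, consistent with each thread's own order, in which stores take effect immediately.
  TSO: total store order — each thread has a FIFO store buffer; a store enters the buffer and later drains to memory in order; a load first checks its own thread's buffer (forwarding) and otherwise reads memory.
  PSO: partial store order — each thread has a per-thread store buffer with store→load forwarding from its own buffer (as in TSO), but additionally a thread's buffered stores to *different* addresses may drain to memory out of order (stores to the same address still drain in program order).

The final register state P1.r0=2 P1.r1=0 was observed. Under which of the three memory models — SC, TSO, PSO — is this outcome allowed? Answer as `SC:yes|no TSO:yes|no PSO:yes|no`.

SC:no TSO:no PSO:yes

outcome vector order: (P1.r0,P1.r1)
[SC] allowed = {<0 0>, <0 2>, <2 2>}
[TSO] allowed = {<0 0>, <0 2>, <2 2>}
[PSO] allowed = {<0 0>, <0 2>, <2 0>, <2 2>}
target <2 0> ∈ {PSO}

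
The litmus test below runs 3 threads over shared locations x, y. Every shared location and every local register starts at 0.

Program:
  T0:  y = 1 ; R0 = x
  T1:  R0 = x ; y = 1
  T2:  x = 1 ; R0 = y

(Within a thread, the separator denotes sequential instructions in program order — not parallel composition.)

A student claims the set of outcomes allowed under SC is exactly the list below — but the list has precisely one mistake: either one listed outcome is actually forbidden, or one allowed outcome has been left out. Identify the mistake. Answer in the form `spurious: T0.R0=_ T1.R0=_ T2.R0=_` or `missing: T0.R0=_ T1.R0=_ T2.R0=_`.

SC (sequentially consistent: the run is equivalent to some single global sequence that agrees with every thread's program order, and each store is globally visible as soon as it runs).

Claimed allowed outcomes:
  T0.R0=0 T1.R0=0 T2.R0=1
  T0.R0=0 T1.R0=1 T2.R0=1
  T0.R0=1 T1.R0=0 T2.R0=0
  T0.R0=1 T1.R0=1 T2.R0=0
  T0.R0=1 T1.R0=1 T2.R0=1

outcome vector order: (T0.R0,T1.R0,T2.R0)
SC (6): (0,0,1) (0,1,1) (1,0,0) (1,0,1) (1,1,0) (1,1,1)
SC∖claimed = {(1,0,1)}

missing: T0.R0=1 T1.R0=0 T2.R0=1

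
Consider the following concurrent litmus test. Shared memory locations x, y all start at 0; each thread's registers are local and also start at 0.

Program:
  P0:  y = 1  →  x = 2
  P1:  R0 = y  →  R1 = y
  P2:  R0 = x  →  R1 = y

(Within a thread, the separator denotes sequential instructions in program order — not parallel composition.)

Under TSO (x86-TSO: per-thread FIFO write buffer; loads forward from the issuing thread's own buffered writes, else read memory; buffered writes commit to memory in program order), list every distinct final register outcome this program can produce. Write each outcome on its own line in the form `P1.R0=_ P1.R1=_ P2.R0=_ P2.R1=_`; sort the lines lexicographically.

outcome vector order: (P1.R0,P1.R1,P2.R0,P2.R1)
|TSO outcomes| = 9

P1.R0=0 P1.R1=0 P2.R0=0 P2.R1=0
P1.R0=0 P1.R1=0 P2.R0=0 P2.R1=1
P1.R0=0 P1.R1=0 P2.R0=2 P2.R1=1
P1.R0=0 P1.R1=1 P2.R0=0 P2.R1=0
P1.R0=0 P1.R1=1 P2.R0=0 P2.R1=1
P1.R0=0 P1.R1=1 P2.R0=2 P2.R1=1
P1.R0=1 P1.R1=1 P2.R0=0 P2.R1=0
P1.R0=1 P1.R1=1 P2.R0=0 P2.R1=1
P1.R0=1 P1.R1=1 P2.R0=2 P2.R1=1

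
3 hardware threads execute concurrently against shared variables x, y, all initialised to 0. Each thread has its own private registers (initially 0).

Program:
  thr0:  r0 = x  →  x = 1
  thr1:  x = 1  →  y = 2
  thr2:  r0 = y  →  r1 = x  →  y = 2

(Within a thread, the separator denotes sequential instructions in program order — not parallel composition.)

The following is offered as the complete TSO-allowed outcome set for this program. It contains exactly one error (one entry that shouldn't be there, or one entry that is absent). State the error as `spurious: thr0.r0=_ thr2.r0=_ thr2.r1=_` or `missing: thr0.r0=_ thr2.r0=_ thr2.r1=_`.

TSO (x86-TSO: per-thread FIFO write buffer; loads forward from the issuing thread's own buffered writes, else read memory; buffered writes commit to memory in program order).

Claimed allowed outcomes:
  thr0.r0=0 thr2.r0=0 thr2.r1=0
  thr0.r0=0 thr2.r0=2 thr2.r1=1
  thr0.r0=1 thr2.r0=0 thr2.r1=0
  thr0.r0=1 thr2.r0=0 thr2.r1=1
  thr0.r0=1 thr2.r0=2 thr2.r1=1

outcome vector order: (thr0.r0,thr2.r0,thr2.r1)
TSO (6): 000; 001; 021; 100; 101; 121
TSO∖claimed = {001}

missing: thr0.r0=0 thr2.r0=0 thr2.r1=1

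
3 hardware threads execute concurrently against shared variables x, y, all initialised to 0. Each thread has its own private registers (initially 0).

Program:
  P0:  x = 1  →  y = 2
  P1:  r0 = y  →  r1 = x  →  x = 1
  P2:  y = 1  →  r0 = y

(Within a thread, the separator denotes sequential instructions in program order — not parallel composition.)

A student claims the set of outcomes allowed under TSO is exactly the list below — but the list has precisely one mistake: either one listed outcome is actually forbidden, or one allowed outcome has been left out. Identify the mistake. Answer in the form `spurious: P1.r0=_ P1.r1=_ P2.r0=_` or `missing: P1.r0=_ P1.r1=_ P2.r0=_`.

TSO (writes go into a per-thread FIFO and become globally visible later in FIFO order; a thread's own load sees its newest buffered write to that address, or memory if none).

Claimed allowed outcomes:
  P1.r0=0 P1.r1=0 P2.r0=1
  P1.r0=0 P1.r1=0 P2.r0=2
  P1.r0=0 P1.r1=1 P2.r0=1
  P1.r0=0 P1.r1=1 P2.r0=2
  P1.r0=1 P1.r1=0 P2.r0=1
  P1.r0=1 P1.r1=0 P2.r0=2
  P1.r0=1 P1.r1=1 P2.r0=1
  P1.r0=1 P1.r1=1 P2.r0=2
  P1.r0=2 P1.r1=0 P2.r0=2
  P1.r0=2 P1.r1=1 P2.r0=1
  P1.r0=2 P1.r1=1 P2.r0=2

spurious: P1.r0=2 P1.r1=0 P2.r0=2

outcome vector order: (P1.r0,P1.r1,P2.r0)
[TSO] allowed = {(0,0,1), (0,0,2), (0,1,1), (0,1,2), (1,0,1), (1,0,2), (1,1,1), (1,1,2), (2,1,1), (2,1,2)}
claimed∖TSO = {(2,0,2)}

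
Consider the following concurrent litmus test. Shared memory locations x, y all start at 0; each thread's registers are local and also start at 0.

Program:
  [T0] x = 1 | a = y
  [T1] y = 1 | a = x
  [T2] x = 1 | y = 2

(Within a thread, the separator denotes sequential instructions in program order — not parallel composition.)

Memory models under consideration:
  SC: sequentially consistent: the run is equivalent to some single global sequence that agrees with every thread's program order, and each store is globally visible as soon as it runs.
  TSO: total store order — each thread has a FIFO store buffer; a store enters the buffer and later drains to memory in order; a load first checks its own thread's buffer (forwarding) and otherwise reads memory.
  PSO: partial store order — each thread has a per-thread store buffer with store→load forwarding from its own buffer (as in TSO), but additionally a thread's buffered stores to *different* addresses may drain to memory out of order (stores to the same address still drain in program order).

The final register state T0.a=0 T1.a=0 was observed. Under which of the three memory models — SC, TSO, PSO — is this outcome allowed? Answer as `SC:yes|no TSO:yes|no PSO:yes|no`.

outcome vector order: (T0.a,T1.a)
under SC → (0,1); (1,0); (1,1); (2,0); (2,1)
under TSO → (0,0); (0,1); (1,0); (1,1); (2,0); (2,1)
under PSO → (0,0); (0,1); (1,0); (1,1); (2,0); (2,1)
target (0,0) ∈ {TSO,PSO}

SC:no TSO:yes PSO:yes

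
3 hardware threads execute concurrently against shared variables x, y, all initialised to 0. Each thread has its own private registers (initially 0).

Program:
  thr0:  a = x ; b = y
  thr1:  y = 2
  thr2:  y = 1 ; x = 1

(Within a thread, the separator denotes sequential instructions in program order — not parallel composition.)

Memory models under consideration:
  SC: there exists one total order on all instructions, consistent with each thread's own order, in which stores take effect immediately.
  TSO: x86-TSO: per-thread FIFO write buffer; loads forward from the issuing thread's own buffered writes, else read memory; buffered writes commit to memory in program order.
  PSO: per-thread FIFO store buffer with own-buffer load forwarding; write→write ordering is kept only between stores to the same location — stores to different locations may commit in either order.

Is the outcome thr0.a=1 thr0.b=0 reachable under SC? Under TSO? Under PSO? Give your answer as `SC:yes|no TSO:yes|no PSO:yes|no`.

SC:no TSO:no PSO:yes

outcome vector order: (thr0.a,thr0.b)
under SC → (0,0) (0,1) (0,2) (1,1) (1,2)
under TSO → (0,0) (0,1) (0,2) (1,1) (1,2)
under PSO → (0,0) (0,1) (0,2) (1,0) (1,1) (1,2)
target (1,0) ∈ {PSO}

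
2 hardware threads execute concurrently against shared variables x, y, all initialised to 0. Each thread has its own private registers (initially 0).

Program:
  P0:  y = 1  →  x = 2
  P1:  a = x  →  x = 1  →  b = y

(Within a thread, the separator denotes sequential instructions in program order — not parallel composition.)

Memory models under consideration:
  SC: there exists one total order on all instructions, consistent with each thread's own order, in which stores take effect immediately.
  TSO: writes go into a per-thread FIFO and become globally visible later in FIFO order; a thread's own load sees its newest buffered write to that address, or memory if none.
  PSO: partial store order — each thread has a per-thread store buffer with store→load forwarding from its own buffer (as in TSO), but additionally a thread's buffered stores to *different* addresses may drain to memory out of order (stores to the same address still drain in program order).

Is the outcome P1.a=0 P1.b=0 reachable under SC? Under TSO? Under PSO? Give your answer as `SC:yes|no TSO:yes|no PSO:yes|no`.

SC:yes TSO:yes PSO:yes

outcome vector order: (P1.a,P1.b)
[SC] allowed = {(0,0); (0,1); (2,1)}
[TSO] allowed = {(0,0); (0,1); (2,1)}
[PSO] allowed = {(0,0); (0,1); (2,0); (2,1)}
target (0,0) ∈ {SC,TSO,PSO}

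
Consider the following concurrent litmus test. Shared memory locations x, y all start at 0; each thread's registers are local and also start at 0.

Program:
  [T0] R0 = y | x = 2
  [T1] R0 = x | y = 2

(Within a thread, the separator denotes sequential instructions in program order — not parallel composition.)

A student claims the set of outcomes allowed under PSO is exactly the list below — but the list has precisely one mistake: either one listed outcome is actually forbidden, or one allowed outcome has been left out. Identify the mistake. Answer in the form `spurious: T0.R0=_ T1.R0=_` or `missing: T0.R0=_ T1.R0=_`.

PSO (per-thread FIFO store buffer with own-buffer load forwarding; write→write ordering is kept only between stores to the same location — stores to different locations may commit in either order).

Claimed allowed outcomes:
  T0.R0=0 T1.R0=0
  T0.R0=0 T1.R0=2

missing: T0.R0=2 T1.R0=0

outcome vector order: (T0.R0,T1.R0)
PSO: 3 outcomes — {(0,0), (0,2), (2,0)}
PSO∖claimed = {(2,0)}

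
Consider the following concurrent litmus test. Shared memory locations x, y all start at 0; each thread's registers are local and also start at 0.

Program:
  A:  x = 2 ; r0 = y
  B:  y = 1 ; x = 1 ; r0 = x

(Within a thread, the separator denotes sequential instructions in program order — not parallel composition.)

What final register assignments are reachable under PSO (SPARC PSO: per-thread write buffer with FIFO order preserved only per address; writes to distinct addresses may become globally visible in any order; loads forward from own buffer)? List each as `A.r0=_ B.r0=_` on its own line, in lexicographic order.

A.r0=0 B.r0=1
A.r0=0 B.r0=2
A.r0=1 B.r0=1
A.r0=1 B.r0=2

outcome vector order: (A.r0,B.r0)
|PSO outcomes| = 4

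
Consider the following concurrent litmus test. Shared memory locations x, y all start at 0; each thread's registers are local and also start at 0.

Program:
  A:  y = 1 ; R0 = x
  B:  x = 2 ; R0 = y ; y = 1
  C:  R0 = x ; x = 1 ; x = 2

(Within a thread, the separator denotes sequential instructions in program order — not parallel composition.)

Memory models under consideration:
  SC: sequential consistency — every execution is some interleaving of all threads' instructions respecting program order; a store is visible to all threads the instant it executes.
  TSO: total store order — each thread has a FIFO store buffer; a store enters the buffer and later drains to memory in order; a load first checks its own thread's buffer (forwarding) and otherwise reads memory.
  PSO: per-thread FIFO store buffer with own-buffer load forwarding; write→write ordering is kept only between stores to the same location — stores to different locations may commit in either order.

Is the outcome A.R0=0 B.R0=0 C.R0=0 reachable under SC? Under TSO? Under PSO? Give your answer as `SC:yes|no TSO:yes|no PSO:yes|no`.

outcome vector order: (A.R0,B.R0,C.R0)
SC (10): 0/1/0 0/1/2 1/0/0 1/0/2 1/1/0 1/1/2 2/0/0 2/0/2 2/1/0 2/1/2
TSO (12): 0/0/0 0/0/2 0/1/0 0/1/2 1/0/0 1/0/2 1/1/0 1/1/2 2/0/0 2/0/2 2/1/0 2/1/2
PSO (12): 0/0/0 0/0/2 0/1/0 0/1/2 1/0/0 1/0/2 1/1/0 1/1/2 2/0/0 2/0/2 2/1/0 2/1/2
target 0/0/0 ∈ {TSO,PSO}

SC:no TSO:yes PSO:yes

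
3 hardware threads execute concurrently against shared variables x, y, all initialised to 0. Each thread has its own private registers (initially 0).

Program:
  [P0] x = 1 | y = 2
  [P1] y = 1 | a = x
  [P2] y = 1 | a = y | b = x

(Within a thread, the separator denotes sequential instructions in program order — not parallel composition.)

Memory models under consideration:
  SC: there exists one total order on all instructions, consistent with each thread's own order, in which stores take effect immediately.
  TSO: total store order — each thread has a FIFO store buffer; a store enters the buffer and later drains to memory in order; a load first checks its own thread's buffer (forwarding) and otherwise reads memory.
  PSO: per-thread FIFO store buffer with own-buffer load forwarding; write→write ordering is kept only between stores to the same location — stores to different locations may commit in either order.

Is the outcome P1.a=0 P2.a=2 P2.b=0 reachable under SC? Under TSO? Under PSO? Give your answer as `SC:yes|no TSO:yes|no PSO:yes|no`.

SC:no TSO:no PSO:yes

outcome vector order: (P1.a,P2.a,P2.b)
SC: 6 outcomes — {010 011 021 110 111 121}
TSO: 6 outcomes — {010 011 021 110 111 121}
PSO: 8 outcomes — {010 011 020 021 110 111 120 121}
target 020 ∈ {PSO}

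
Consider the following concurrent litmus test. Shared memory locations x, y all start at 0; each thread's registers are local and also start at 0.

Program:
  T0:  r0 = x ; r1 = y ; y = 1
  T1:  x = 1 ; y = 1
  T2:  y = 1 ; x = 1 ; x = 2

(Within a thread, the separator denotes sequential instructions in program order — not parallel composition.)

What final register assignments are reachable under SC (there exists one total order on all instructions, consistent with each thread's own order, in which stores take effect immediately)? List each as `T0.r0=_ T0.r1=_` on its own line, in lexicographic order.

T0.r0=0 T0.r1=0
T0.r0=0 T0.r1=1
T0.r0=1 T0.r1=0
T0.r0=1 T0.r1=1
T0.r0=2 T0.r1=1

outcome vector order: (T0.r0,T0.r1)
|SC outcomes| = 5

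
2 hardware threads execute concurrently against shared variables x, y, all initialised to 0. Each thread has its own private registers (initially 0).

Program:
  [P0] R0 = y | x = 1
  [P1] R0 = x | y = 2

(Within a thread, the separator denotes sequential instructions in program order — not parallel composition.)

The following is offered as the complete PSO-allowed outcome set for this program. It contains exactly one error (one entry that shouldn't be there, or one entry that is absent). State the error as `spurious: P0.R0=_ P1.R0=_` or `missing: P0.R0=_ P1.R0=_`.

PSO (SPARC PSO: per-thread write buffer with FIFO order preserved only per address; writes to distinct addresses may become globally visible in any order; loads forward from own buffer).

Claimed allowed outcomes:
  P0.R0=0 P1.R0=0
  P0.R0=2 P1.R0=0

outcome vector order: (P0.R0,P1.R0)
[PSO] allowed = {<0 0> <0 1> <2 0>}
PSO∖claimed = {<0 1>}

missing: P0.R0=0 P1.R0=1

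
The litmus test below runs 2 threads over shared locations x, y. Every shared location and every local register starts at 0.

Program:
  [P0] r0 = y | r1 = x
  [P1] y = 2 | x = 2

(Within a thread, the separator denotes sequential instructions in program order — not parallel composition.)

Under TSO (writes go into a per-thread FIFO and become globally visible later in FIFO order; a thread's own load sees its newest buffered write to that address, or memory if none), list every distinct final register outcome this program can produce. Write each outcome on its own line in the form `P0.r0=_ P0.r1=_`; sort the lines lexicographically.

P0.r0=0 P0.r1=0
P0.r0=0 P0.r1=2
P0.r0=2 P0.r1=0
P0.r0=2 P0.r1=2

outcome vector order: (P0.r0,P0.r1)
|TSO outcomes| = 4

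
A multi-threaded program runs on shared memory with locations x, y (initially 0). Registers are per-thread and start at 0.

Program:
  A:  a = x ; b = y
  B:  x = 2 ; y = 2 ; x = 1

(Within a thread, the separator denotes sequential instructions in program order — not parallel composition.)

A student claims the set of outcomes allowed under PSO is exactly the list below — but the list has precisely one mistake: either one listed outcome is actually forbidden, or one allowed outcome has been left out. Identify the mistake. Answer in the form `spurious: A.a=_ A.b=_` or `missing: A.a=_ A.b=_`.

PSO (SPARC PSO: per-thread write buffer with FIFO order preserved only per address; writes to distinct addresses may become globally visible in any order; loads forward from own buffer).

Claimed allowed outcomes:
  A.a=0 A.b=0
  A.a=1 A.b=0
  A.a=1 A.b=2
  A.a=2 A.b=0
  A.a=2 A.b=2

outcome vector order: (A.a,A.b)
under PSO → (0,0) (0,2) (1,0) (1,2) (2,0) (2,2)
PSO∖claimed = {(0,2)}

missing: A.a=0 A.b=2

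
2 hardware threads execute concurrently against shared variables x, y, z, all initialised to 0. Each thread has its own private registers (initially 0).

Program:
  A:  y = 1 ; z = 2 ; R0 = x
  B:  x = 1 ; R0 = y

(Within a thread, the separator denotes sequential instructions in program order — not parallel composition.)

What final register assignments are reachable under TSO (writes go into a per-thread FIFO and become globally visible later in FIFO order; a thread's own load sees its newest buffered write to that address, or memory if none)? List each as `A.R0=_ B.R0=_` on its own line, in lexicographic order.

outcome vector order: (A.R0,B.R0)
|TSO outcomes| = 4

A.R0=0 B.R0=0
A.R0=0 B.R0=1
A.R0=1 B.R0=0
A.R0=1 B.R0=1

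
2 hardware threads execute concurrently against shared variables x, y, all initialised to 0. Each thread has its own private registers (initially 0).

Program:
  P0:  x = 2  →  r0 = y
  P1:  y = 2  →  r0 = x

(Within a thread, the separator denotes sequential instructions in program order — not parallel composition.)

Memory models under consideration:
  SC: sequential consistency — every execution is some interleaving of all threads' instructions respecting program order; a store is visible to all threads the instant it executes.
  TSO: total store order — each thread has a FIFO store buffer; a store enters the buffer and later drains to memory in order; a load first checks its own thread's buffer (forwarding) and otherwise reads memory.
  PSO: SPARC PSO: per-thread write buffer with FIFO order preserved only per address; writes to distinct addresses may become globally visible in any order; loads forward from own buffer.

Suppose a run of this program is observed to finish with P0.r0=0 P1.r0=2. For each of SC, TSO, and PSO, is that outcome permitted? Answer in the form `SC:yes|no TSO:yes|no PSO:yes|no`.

outcome vector order: (P0.r0,P1.r0)
SC (3): 02, 20, 22
TSO (4): 00, 02, 20, 22
PSO (4): 00, 02, 20, 22
target 02 ∈ {SC,TSO,PSO}

SC:yes TSO:yes PSO:yes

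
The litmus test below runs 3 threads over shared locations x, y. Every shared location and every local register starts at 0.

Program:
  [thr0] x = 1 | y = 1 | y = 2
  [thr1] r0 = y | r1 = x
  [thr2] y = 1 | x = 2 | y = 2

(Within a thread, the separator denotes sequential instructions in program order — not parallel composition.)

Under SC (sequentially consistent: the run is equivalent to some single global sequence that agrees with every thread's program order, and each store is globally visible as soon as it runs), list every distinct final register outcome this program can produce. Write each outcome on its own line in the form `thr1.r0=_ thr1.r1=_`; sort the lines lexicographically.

thr1.r0=0 thr1.r1=0
thr1.r0=0 thr1.r1=1
thr1.r0=0 thr1.r1=2
thr1.r0=1 thr1.r1=0
thr1.r0=1 thr1.r1=1
thr1.r0=1 thr1.r1=2
thr1.r0=2 thr1.r1=1
thr1.r0=2 thr1.r1=2

outcome vector order: (thr1.r0,thr1.r1)
|SC outcomes| = 8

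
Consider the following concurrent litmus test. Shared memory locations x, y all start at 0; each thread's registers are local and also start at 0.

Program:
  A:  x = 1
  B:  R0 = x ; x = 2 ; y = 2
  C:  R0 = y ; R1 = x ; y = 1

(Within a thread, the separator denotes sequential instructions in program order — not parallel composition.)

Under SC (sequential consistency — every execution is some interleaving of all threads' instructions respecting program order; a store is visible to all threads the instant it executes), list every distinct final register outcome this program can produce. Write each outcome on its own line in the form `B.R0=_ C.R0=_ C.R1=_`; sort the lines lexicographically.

outcome vector order: (B.R0,C.R0,C.R1)
|SC outcomes| = 9

B.R0=0 C.R0=0 C.R1=0
B.R0=0 C.R0=0 C.R1=1
B.R0=0 C.R0=0 C.R1=2
B.R0=0 C.R0=2 C.R1=1
B.R0=0 C.R0=2 C.R1=2
B.R0=1 C.R0=0 C.R1=0
B.R0=1 C.R0=0 C.R1=1
B.R0=1 C.R0=0 C.R1=2
B.R0=1 C.R0=2 C.R1=2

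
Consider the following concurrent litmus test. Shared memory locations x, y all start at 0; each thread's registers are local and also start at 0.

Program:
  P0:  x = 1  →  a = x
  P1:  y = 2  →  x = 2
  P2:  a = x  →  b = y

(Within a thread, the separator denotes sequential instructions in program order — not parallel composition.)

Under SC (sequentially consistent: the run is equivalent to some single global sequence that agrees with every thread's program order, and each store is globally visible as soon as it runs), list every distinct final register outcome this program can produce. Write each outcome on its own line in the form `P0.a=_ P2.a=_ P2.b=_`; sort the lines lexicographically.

P0.a=1 P2.a=0 P2.b=0
P0.a=1 P2.a=0 P2.b=2
P0.a=1 P2.a=1 P2.b=0
P0.a=1 P2.a=1 P2.b=2
P0.a=1 P2.a=2 P2.b=2
P0.a=2 P2.a=0 P2.b=0
P0.a=2 P2.a=0 P2.b=2
P0.a=2 P2.a=1 P2.b=0
P0.a=2 P2.a=1 P2.b=2
P0.a=2 P2.a=2 P2.b=2

outcome vector order: (P0.a,P2.a,P2.b)
|SC outcomes| = 10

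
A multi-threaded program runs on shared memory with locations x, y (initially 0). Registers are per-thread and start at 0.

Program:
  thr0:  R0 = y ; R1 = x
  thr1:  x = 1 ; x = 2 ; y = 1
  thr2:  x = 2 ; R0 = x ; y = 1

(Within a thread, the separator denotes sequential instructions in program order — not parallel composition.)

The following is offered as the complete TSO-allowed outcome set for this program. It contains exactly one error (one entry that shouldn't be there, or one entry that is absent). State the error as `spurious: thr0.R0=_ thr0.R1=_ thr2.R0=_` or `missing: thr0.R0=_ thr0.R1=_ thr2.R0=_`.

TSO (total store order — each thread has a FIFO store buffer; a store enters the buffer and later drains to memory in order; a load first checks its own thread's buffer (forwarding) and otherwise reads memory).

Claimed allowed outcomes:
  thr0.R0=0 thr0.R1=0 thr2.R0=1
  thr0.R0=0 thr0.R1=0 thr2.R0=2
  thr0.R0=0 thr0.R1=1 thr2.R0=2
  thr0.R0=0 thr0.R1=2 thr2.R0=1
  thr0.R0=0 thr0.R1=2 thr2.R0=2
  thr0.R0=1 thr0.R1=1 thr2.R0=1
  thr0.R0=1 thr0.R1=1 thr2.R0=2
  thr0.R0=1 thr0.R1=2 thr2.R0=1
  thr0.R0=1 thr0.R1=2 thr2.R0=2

outcome vector order: (thr0.R0,thr0.R1,thr2.R0)
under TSO → (0,0,1) (0,0,2) (0,1,1) (0,1,2) (0,2,1) (0,2,2) (1,1,1) (1,1,2) (1,2,1) (1,2,2)
TSO∖claimed = {(0,1,1)}

missing: thr0.R0=0 thr0.R1=1 thr2.R0=1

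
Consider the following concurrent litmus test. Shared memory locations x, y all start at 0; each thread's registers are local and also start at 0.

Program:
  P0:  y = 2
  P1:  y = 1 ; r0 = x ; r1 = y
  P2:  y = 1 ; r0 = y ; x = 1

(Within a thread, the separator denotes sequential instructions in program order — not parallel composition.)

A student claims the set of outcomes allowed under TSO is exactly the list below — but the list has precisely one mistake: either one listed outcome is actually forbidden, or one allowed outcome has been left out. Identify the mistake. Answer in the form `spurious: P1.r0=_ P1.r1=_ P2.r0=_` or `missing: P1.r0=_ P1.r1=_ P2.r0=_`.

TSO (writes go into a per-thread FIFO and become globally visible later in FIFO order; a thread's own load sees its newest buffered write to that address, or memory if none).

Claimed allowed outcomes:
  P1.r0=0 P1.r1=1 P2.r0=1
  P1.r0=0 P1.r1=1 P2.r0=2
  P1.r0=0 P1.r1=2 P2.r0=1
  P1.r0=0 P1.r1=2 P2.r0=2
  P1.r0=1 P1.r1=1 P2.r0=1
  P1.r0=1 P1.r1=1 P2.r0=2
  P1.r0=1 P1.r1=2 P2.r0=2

outcome vector order: (P1.r0,P1.r1,P2.r0)
under TSO → 011 012 021 022 111 112 121 122
TSO∖claimed = {121}

missing: P1.r0=1 P1.r1=2 P2.r0=1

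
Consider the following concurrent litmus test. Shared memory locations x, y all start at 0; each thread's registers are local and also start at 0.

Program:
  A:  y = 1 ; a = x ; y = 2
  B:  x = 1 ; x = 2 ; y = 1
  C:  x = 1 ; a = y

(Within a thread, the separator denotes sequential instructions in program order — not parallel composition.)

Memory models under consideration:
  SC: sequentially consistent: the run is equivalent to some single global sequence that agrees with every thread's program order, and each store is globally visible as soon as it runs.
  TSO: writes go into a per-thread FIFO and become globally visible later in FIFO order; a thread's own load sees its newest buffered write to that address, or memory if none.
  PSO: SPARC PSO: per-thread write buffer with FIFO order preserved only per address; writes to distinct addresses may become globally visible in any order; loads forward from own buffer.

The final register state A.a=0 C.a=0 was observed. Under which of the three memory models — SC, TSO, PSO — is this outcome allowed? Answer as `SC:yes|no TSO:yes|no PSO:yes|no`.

outcome vector order: (A.a,C.a)
[SC] allowed = {<0 1>, <0 2>, <1 0>, <1 1>, <1 2>, <2 0>, <2 1>, <2 2>}
[TSO] allowed = {<0 0>, <0 1>, <0 2>, <1 0>, <1 1>, <1 2>, <2 0>, <2 1>, <2 2>}
[PSO] allowed = {<0 0>, <0 1>, <0 2>, <1 0>, <1 1>, <1 2>, <2 0>, <2 1>, <2 2>}
target <0 0> ∈ {TSO,PSO}

SC:no TSO:yes PSO:yes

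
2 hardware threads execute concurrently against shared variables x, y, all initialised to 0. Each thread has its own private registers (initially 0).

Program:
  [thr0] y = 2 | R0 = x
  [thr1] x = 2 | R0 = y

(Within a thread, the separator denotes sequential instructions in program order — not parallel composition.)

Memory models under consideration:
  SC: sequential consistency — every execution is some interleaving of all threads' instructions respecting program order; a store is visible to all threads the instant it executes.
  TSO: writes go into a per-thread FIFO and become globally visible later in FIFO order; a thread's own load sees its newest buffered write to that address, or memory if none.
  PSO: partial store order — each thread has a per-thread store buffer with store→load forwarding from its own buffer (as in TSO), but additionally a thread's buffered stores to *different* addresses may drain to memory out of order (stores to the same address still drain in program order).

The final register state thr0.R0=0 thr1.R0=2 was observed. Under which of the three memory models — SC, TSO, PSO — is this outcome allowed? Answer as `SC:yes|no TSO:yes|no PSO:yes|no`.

outcome vector order: (thr0.R0,thr1.R0)
SC: 3 outcomes — {(0,2), (2,0), (2,2)}
TSO: 4 outcomes — {(0,0), (0,2), (2,0), (2,2)}
PSO: 4 outcomes — {(0,0), (0,2), (2,0), (2,2)}
target (0,2) ∈ {SC,TSO,PSO}

SC:yes TSO:yes PSO:yes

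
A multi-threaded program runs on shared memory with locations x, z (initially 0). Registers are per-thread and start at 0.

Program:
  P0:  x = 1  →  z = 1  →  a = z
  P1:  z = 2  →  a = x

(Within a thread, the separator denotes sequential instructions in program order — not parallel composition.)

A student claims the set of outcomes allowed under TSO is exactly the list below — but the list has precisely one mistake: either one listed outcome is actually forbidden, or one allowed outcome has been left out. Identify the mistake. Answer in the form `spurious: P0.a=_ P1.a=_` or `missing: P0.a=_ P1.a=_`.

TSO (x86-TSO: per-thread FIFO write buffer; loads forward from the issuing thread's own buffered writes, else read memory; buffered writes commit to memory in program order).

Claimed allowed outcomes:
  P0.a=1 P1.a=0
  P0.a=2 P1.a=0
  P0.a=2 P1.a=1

outcome vector order: (P0.a,P1.a)
[TSO] allowed = {(1,0) (1,1) (2,0) (2,1)}
TSO∖claimed = {(1,1)}

missing: P0.a=1 P1.a=1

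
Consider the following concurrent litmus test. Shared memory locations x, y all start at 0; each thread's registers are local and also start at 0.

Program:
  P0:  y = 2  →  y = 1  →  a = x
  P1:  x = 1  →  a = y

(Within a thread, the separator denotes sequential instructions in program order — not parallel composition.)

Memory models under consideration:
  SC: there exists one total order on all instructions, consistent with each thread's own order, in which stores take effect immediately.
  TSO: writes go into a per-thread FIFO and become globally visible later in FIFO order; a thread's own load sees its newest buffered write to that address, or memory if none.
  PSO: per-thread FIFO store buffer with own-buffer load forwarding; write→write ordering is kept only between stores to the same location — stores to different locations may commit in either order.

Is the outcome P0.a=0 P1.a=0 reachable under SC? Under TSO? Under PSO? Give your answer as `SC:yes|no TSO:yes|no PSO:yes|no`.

outcome vector order: (P0.a,P1.a)
[SC] allowed = {01; 10; 11; 12}
[TSO] allowed = {00; 01; 02; 10; 11; 12}
[PSO] allowed = {00; 01; 02; 10; 11; 12}
target 00 ∈ {TSO,PSO}

SC:no TSO:yes PSO:yes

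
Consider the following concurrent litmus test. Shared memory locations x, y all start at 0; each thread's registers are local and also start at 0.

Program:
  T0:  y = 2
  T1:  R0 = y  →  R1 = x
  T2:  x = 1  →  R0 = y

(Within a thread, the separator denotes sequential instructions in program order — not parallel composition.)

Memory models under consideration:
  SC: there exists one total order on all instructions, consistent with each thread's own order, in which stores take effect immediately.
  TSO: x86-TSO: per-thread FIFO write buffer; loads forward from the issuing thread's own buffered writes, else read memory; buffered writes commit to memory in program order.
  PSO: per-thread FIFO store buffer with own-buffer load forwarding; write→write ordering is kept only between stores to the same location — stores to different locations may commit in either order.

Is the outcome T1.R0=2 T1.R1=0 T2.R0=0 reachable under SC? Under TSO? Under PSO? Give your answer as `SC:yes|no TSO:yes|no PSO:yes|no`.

SC:no TSO:yes PSO:yes

outcome vector order: (T1.R0,T1.R1,T2.R0)
SC: 7 outcomes — {(0,0,0) (0,0,2) (0,1,0) (0,1,2) (2,0,2) (2,1,0) (2,1,2)}
TSO: 8 outcomes — {(0,0,0) (0,0,2) (0,1,0) (0,1,2) (2,0,0) (2,0,2) (2,1,0) (2,1,2)}
PSO: 8 outcomes — {(0,0,0) (0,0,2) (0,1,0) (0,1,2) (2,0,0) (2,0,2) (2,1,0) (2,1,2)}
target (2,0,0) ∈ {TSO,PSO}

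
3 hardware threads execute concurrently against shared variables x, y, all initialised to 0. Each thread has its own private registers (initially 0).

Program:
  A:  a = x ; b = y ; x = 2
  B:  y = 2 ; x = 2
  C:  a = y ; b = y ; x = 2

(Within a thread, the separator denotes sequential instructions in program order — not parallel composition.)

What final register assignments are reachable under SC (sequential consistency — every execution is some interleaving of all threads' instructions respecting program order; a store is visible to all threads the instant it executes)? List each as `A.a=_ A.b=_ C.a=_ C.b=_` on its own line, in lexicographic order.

A.a=0 A.b=0 C.a=0 C.b=0
A.a=0 A.b=0 C.a=0 C.b=2
A.a=0 A.b=0 C.a=2 C.b=2
A.a=0 A.b=2 C.a=0 C.b=0
A.a=0 A.b=2 C.a=0 C.b=2
A.a=0 A.b=2 C.a=2 C.b=2
A.a=2 A.b=0 C.a=0 C.b=0
A.a=2 A.b=2 C.a=0 C.b=0
A.a=2 A.b=2 C.a=0 C.b=2
A.a=2 A.b=2 C.a=2 C.b=2

outcome vector order: (A.a,A.b,C.a,C.b)
|SC outcomes| = 10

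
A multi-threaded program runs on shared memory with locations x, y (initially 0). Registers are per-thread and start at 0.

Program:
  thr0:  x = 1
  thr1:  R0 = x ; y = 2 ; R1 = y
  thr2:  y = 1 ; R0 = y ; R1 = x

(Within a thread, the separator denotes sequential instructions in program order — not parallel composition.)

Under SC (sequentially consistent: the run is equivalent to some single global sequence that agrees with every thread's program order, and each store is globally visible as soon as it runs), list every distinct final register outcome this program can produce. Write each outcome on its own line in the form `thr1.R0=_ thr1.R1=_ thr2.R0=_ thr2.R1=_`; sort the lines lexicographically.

thr1.R0=0 thr1.R1=1 thr2.R0=1 thr2.R1=0
thr1.R0=0 thr1.R1=1 thr2.R0=1 thr2.R1=1
thr1.R0=0 thr1.R1=2 thr2.R0=1 thr2.R1=0
thr1.R0=0 thr1.R1=2 thr2.R0=1 thr2.R1=1
thr1.R0=0 thr1.R1=2 thr2.R0=2 thr2.R1=0
thr1.R0=0 thr1.R1=2 thr2.R0=2 thr2.R1=1
thr1.R0=1 thr1.R1=1 thr2.R0=1 thr2.R1=1
thr1.R0=1 thr1.R1=2 thr2.R0=1 thr2.R1=0
thr1.R0=1 thr1.R1=2 thr2.R0=1 thr2.R1=1
thr1.R0=1 thr1.R1=2 thr2.R0=2 thr2.R1=1

outcome vector order: (thr1.R0,thr1.R1,thr2.R0,thr2.R1)
|SC outcomes| = 10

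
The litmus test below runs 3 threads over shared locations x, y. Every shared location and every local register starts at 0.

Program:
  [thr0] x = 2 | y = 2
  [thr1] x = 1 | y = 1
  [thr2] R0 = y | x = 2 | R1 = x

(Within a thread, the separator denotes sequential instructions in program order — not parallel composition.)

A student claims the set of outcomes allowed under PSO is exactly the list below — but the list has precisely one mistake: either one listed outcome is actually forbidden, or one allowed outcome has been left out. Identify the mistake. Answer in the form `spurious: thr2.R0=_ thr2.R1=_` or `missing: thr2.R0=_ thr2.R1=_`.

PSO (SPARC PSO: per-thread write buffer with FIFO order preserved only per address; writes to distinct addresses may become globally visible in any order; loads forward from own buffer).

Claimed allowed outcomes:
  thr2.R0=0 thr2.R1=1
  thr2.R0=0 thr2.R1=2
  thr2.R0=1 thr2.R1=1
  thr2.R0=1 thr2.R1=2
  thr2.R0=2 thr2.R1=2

missing: thr2.R0=2 thr2.R1=1

outcome vector order: (thr2.R0,thr2.R1)
under PSO → 01 02 11 12 21 22
PSO∖claimed = {21}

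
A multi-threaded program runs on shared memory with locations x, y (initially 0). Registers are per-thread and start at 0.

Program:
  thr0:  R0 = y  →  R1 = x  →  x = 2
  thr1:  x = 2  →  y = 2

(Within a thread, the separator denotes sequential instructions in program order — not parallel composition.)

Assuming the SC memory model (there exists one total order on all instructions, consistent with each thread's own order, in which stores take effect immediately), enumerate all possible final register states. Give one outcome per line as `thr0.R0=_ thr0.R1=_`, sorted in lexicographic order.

outcome vector order: (thr0.R0,thr0.R1)
|SC outcomes| = 3

thr0.R0=0 thr0.R1=0
thr0.R0=0 thr0.R1=2
thr0.R0=2 thr0.R1=2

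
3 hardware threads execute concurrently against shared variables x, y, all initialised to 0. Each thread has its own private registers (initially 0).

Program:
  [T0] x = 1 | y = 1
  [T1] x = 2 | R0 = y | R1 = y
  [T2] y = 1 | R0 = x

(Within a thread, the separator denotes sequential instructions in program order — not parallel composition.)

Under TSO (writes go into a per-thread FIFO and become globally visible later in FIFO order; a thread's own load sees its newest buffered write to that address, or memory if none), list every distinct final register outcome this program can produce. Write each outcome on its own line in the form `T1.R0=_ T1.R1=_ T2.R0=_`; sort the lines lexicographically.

T1.R0=0 T1.R1=0 T2.R0=0
T1.R0=0 T1.R1=0 T2.R0=1
T1.R0=0 T1.R1=0 T2.R0=2
T1.R0=0 T1.R1=1 T2.R0=0
T1.R0=0 T1.R1=1 T2.R0=1
T1.R0=0 T1.R1=1 T2.R0=2
T1.R0=1 T1.R1=1 T2.R0=0
T1.R0=1 T1.R1=1 T2.R0=1
T1.R0=1 T1.R1=1 T2.R0=2

outcome vector order: (T1.R0,T1.R1,T2.R0)
|TSO outcomes| = 9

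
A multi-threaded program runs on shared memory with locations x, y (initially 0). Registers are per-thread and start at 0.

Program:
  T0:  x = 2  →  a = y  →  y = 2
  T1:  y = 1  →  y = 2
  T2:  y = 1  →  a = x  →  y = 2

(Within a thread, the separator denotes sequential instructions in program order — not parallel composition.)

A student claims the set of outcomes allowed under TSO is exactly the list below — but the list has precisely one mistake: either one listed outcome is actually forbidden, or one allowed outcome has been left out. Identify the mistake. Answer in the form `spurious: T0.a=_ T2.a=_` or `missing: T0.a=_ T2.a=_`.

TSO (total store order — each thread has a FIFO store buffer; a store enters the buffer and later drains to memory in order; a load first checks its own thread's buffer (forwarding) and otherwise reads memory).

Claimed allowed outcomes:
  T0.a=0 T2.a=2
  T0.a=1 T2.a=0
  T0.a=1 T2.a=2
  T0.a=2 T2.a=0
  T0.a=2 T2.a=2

outcome vector order: (T0.a,T2.a)
[TSO] allowed = {<0 0>; <0 2>; <1 0>; <1 2>; <2 0>; <2 2>}
TSO∖claimed = {<0 0>}

missing: T0.a=0 T2.a=0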